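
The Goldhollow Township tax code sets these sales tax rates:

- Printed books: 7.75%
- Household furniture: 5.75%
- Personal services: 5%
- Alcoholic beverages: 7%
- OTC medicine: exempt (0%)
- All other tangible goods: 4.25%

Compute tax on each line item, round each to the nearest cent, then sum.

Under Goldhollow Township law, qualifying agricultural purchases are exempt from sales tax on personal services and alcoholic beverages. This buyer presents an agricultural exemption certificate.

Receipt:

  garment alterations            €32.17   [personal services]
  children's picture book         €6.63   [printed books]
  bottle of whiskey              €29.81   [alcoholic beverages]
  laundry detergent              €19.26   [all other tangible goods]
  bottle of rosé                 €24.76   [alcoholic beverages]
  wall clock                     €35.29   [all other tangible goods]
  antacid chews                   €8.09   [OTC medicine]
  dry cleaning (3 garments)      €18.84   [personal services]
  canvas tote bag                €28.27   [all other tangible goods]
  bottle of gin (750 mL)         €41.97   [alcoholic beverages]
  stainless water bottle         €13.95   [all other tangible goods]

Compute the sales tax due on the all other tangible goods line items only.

Laundry detergent €19.26: all other tangible goods → 4.25% → €0.82
Wall clock €35.29: all other tangible goods → 4.25% → €1.50
Canvas tote bag €28.27: all other tangible goods → 4.25% → €1.20
Stainless water bottle €13.95: all other tangible goods → 4.25% → €0.59
Tax on all other tangible goods = €0.82 + €1.50 + €1.20 + €0.59 = €4.11

€4.11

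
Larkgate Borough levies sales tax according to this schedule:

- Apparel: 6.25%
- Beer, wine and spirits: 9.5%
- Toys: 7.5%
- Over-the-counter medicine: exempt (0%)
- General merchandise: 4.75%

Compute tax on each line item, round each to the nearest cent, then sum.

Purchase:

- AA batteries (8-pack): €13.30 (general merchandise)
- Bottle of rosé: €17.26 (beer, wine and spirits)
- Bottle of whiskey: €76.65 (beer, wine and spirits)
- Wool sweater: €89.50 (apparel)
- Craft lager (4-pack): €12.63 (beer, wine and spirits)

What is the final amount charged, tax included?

AA batteries (8-pack) €13.30: general merchandise → 4.75% → €0.63
Bottle of rosé €17.26: beer, wine and spirits → 9.5% → €1.64
Bottle of whiskey €76.65: beer, wine and spirits → 9.5% → €7.28
Wool sweater €89.50: apparel → 6.25% → €5.59
Craft lager (4-pack) €12.63: beer, wine and spirits → 9.5% → €1.20
Subtotal = €209.34; tax = €16.34; total due = €225.68

€225.68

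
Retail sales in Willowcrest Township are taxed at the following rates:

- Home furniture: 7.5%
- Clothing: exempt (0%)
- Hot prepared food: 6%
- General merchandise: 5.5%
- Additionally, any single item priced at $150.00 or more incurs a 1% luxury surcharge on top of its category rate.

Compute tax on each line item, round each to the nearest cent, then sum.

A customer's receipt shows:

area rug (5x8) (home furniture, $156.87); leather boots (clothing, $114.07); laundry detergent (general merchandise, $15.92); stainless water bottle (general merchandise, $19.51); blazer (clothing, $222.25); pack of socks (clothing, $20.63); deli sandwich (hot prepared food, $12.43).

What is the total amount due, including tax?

Area rug (5x8) $156.87: home furniture → 7.5% + 1% surcharge = 8.5% → $13.33
Leather boots $114.07: clothing → 0% → $0.00
Laundry detergent $15.92: general merchandise → 5.5% → $0.88
Stainless water bottle $19.51: general merchandise → 5.5% → $1.07
Blazer $222.25: clothing → 0% + 1% surcharge = 1% → $2.22
Pack of socks $20.63: clothing → 0% → $0.00
Deli sandwich $12.43: hot prepared food → 6% → $0.75
Subtotal = $561.68; tax = $18.25; total due = $579.93

$579.93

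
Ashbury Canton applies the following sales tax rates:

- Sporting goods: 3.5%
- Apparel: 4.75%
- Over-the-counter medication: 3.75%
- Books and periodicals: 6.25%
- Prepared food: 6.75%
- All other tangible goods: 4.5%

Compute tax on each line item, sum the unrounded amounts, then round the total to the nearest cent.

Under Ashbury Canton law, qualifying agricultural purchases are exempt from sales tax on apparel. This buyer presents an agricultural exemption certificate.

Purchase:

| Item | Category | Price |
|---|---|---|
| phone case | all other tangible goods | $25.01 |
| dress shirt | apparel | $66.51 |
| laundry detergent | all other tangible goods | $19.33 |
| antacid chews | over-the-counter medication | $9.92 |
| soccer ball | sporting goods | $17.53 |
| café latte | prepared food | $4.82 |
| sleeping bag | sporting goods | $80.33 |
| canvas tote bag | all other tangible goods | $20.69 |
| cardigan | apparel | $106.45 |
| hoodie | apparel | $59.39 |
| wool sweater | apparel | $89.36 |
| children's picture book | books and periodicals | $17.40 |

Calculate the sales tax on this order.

$8.14

Phone case $25.01: all other tangible goods → 4.5% → $1.12545
Dress shirt $66.51: apparel, buyer-exempt → 0% → $0.00
Laundry detergent $19.33: all other tangible goods → 4.5% → $0.86985
Antacid chews $9.92: over-the-counter medication → 3.75% → $0.372
Soccer ball $17.53: sporting goods → 3.5% → $0.61355
Café latte $4.82: prepared food → 6.75% → $0.32535
Sleeping bag $80.33: sporting goods → 3.5% → $2.81155
Canvas tote bag $20.69: all other tangible goods → 4.5% → $0.93105
Cardigan $106.45: apparel, buyer-exempt → 0% → $0.00
Hoodie $59.39: apparel, buyer-exempt → 0% → $0.00
Wool sweater $89.36: apparel, buyer-exempt → 0% → $0.00
Children's picture book $17.40: books and periodicals → 6.25% → $1.0875
Unrounded tax sum = $8.1363 → $8.14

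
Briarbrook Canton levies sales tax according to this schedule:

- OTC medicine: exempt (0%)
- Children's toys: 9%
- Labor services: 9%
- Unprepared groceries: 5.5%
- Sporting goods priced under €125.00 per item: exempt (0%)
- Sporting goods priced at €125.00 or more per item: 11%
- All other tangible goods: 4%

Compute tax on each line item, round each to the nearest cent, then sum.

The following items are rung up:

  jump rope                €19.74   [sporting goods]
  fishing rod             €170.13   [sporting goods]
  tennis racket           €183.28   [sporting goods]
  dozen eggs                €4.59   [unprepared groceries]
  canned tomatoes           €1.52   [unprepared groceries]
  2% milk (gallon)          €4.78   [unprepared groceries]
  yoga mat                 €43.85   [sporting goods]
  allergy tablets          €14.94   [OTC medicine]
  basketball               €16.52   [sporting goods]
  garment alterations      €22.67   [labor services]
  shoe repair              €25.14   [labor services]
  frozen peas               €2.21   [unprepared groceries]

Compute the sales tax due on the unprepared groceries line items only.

Dozen eggs €4.59: unprepared groceries → 5.5% → €0.25
Canned tomatoes €1.52: unprepared groceries → 5.5% → €0.08
2% milk (gallon) €4.78: unprepared groceries → 5.5% → €0.26
Frozen peas €2.21: unprepared groceries → 5.5% → €0.12
Tax on unprepared groceries = €0.25 + €0.08 + €0.26 + €0.12 = €0.71

€0.71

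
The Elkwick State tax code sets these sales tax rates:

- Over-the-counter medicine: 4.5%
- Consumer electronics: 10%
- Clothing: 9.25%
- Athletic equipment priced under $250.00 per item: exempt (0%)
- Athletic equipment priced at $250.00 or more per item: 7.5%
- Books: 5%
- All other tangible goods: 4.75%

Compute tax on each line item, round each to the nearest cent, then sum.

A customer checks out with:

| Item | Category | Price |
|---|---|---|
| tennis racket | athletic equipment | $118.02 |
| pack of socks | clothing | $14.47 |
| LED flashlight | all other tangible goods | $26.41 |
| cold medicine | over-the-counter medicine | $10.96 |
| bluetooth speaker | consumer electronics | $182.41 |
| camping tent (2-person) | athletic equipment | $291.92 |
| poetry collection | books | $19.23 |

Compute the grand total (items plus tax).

Tennis racket $118.02: athletic equipment, under $250.00 → 0% → $0.00
Pack of socks $14.47: clothing → 9.25% → $1.34
LED flashlight $26.41: all other tangible goods → 4.75% → $1.25
Cold medicine $10.96: over-the-counter medicine → 4.5% → $0.49
Bluetooth speaker $182.41: consumer electronics → 10% → $18.24
Camping tent (2-person) $291.92: athletic equipment, $250.00 or more → 7.5% → $21.89
Poetry collection $19.23: books → 5% → $0.96
Subtotal = $663.42; tax = $44.17; total due = $707.59

$707.59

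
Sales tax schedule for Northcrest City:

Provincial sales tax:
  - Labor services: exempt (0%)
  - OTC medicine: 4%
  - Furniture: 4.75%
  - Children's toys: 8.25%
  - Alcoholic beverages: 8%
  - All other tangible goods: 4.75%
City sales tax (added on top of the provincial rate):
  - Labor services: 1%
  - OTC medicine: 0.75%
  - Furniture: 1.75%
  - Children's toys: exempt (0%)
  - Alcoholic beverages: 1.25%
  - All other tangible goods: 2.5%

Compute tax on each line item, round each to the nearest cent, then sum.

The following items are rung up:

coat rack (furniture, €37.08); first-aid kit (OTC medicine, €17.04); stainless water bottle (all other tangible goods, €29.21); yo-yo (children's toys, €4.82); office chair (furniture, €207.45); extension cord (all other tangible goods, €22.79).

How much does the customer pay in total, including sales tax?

€339.26

Coat rack €37.08: furniture → 4.75% + 1.75% city = 6.5% → €2.41
First-aid kit €17.04: OTC medicine → 4% + 0.75% city = 4.75% → €0.81
Stainless water bottle €29.21: all other tangible goods → 4.75% + 2.5% city = 7.25% → €2.12
Yo-yo €4.82: children's toys → 8.25% + 0% city = 8.25% → €0.40
Office chair €207.45: furniture → 4.75% + 1.75% city = 6.5% → €13.48
Extension cord €22.79: all other tangible goods → 4.75% + 2.5% city = 7.25% → €1.65
Subtotal = €318.39; tax = €20.87; total due = €339.26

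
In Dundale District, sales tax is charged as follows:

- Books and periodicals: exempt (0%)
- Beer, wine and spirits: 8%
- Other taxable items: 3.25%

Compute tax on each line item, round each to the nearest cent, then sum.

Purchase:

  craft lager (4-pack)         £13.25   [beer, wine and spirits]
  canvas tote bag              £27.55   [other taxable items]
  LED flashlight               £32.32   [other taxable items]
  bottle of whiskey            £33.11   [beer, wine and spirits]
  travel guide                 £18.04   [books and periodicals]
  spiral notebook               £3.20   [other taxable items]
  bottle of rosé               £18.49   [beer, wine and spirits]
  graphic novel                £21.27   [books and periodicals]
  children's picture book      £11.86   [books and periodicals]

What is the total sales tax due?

£7.24

Craft lager (4-pack) £13.25: beer, wine and spirits → 8% → £1.06
Canvas tote bag £27.55: other taxable items → 3.25% → £0.90
LED flashlight £32.32: other taxable items → 3.25% → £1.05
Bottle of whiskey £33.11: beer, wine and spirits → 8% → £2.65
Travel guide £18.04: books and periodicals → 0% → £0.00
Spiral notebook £3.20: other taxable items → 3.25% → £0.10
Bottle of rosé £18.49: beer, wine and spirits → 8% → £1.48
Graphic novel £21.27: books and periodicals → 0% → £0.00
Children's picture book £11.86: books and periodicals → 0% → £0.00
Total tax = £1.06 + £0.90 + £1.05 + £2.65 + £0.10 + £1.48 = £7.24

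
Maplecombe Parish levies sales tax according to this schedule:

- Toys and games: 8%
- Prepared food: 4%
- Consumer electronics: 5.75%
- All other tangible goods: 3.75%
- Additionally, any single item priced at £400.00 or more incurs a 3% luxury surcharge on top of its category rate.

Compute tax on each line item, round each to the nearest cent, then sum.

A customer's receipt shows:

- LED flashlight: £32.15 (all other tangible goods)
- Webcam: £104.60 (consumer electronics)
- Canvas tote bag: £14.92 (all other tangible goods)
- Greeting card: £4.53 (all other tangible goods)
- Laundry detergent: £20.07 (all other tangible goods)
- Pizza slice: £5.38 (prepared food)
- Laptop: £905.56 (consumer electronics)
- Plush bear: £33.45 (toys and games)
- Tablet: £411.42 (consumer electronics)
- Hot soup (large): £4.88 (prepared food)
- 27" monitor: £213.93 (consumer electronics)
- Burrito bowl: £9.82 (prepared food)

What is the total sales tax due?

LED flashlight £32.15: all other tangible goods → 3.75% → £1.21
Webcam £104.60: consumer electronics → 5.75% → £6.01
Canvas tote bag £14.92: all other tangible goods → 3.75% → £0.56
Greeting card £4.53: all other tangible goods → 3.75% → £0.17
Laundry detergent £20.07: all other tangible goods → 3.75% → £0.75
Pizza slice £5.38: prepared food → 4% → £0.22
Laptop £905.56: consumer electronics → 5.75% + 3% surcharge = 8.75% → £79.24
Plush bear £33.45: toys and games → 8% → £2.68
Tablet £411.42: consumer electronics → 5.75% + 3% surcharge = 8.75% → £36.00
Hot soup (large) £4.88: prepared food → 4% → £0.20
27" monitor £213.93: consumer electronics → 5.75% → £12.30
Burrito bowl £9.82: prepared food → 4% → £0.39
Total tax = £1.21 + £6.01 + £0.56 + £0.17 + £0.75 + £0.22 + £79.24 + £2.68 + £36.00 + £0.20 + £12.30 + £0.39 = £139.73

£139.73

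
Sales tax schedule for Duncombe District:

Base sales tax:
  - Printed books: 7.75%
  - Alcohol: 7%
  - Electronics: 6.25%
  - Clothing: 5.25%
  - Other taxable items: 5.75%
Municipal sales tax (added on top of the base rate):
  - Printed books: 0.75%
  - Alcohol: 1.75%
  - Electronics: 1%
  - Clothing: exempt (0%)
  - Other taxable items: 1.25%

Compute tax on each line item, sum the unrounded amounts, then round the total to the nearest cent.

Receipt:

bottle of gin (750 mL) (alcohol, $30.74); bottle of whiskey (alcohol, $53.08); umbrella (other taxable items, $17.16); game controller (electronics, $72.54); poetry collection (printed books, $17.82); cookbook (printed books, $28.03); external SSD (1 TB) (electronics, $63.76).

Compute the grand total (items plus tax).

$305.44

Bottle of gin (750 mL) $30.74: alcohol → 7% + 1.75% municipal = 8.75% → $2.68975
Bottle of whiskey $53.08: alcohol → 7% + 1.75% municipal = 8.75% → $4.6445
Umbrella $17.16: other taxable items → 5.75% + 1.25% municipal = 7% → $1.2012
Game controller $72.54: electronics → 6.25% + 1% municipal = 7.25% → $5.25915
Poetry collection $17.82: printed books → 7.75% + 0.75% municipal = 8.5% → $1.5147
Cookbook $28.03: printed books → 7.75% + 0.75% municipal = 8.5% → $2.38255
External SSD (1 TB) $63.76: electronics → 6.25% + 1% municipal = 7.25% → $4.6226
Subtotal = $283.13; unrounded tax = $22.31445 → $22.31; total due = $305.44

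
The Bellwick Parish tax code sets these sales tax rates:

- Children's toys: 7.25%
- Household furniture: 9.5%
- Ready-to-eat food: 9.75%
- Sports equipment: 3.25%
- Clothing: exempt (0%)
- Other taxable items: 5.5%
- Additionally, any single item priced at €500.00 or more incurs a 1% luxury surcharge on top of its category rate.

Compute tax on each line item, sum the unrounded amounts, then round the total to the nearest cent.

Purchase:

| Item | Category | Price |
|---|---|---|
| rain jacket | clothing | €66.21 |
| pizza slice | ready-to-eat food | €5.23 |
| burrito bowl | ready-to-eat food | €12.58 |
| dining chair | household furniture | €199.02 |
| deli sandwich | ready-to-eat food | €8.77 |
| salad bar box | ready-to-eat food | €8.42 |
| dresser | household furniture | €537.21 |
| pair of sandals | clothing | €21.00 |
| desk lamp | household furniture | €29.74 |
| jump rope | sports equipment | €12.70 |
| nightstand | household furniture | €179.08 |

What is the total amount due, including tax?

Rain jacket €66.21: clothing → 0% → €0.00
Pizza slice €5.23: ready-to-eat food → 9.75% → €0.509925
Burrito bowl €12.58: ready-to-eat food → 9.75% → €1.22655
Dining chair €199.02: household furniture → 9.5% → €18.9069
Deli sandwich €8.77: ready-to-eat food → 9.75% → €0.855075
Salad bar box €8.42: ready-to-eat food → 9.75% → €0.82095
Dresser €537.21: household furniture → 9.5% + 1% surcharge = 10.5% → €56.40705
Pair of sandals €21.00: clothing → 0% → €0.00
Desk lamp €29.74: household furniture → 9.5% → €2.8253
Jump rope €12.70: sports equipment → 3.25% → €0.41275
Nightstand €179.08: household furniture → 9.5% → €17.0126
Subtotal = €1079.96; unrounded tax = €98.9771 → €98.98; total due = €1178.94

€1178.94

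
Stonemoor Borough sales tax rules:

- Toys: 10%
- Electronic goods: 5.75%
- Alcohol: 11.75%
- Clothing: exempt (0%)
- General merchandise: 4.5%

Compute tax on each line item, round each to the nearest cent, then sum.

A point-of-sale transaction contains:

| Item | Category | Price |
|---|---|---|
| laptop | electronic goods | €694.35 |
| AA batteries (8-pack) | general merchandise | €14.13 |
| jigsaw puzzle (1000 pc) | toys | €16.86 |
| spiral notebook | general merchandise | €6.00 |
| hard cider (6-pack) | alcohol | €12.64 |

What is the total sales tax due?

Laptop €694.35: electronic goods → 5.75% → €39.93
AA batteries (8-pack) €14.13: general merchandise → 4.5% → €0.64
Jigsaw puzzle (1000 pc) €16.86: toys → 10% → €1.69
Spiral notebook €6.00: general merchandise → 4.5% → €0.27
Hard cider (6-pack) €12.64: alcohol → 11.75% → €1.49
Total tax = €39.93 + €0.64 + €1.69 + €0.27 + €1.49 = €44.02

€44.02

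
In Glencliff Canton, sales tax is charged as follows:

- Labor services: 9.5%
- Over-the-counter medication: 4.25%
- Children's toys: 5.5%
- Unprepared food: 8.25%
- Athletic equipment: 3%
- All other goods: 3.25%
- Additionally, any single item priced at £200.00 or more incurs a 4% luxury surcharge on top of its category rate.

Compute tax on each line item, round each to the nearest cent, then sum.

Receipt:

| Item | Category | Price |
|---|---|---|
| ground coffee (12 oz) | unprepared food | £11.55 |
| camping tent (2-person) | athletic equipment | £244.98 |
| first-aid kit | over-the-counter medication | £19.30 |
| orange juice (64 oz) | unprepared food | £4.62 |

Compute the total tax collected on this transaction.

£19.30

Ground coffee (12 oz) £11.55: unprepared food → 8.25% → £0.95
Camping tent (2-person) £244.98: athletic equipment → 3% + 4% surcharge = 7% → £17.15
First-aid kit £19.30: over-the-counter medication → 4.25% → £0.82
Orange juice (64 oz) £4.62: unprepared food → 8.25% → £0.38
Total tax = £0.95 + £17.15 + £0.82 + £0.38 = £19.30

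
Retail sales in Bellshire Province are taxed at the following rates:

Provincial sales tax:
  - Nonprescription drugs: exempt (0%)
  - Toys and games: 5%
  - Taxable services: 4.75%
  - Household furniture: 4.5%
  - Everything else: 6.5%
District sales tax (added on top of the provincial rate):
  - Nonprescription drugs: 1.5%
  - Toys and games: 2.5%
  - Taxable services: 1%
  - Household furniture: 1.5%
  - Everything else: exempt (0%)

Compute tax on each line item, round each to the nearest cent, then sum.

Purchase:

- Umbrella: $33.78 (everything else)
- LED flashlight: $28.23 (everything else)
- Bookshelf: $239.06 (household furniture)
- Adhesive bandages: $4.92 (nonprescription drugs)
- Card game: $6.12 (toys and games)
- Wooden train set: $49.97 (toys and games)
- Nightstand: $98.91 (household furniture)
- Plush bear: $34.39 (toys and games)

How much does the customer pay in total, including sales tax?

$526.54

Umbrella $33.78: everything else → 6.5% + 0% district = 6.5% → $2.20
LED flashlight $28.23: everything else → 6.5% + 0% district = 6.5% → $1.83
Bookshelf $239.06: household furniture → 4.5% + 1.5% district = 6% → $14.34
Adhesive bandages $4.92: nonprescription drugs → 0% + 1.5% district = 1.5% → $0.07
Card game $6.12: toys and games → 5% + 2.5% district = 7.5% → $0.46
Wooden train set $49.97: toys and games → 5% + 2.5% district = 7.5% → $3.75
Nightstand $98.91: household furniture → 4.5% + 1.5% district = 6% → $5.93
Plush bear $34.39: toys and games → 5% + 2.5% district = 7.5% → $2.58
Subtotal = $495.38; tax = $31.16; total due = $526.54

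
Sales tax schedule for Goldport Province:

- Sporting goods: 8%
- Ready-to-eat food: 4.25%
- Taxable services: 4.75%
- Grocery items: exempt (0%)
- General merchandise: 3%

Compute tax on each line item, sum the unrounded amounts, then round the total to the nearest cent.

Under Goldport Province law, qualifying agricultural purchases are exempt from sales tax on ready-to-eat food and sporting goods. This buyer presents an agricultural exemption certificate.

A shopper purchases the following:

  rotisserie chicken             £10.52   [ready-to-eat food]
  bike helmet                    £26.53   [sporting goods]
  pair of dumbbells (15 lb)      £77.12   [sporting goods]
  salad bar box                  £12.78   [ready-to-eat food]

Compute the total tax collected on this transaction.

Rotisserie chicken £10.52: ready-to-eat food, buyer-exempt → 0% → £0.00
Bike helmet £26.53: sporting goods, buyer-exempt → 0% → £0.00
Pair of dumbbells (15 lb) £77.12: sporting goods, buyer-exempt → 0% → £0.00
Salad bar box £12.78: ready-to-eat food, buyer-exempt → 0% → £0.00
Unrounded tax sum = £0.00 → £0.00

£0.00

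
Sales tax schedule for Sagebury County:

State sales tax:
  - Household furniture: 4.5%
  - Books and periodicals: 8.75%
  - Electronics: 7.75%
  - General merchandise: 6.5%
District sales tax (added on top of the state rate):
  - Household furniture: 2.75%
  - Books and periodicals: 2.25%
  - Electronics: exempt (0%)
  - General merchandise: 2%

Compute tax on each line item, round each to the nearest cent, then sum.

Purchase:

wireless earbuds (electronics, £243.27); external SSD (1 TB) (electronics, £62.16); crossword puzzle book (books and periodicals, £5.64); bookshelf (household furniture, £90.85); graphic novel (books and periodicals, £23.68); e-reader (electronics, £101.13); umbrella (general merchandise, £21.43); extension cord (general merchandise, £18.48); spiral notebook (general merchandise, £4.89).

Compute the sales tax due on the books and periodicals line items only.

£3.22

Crossword puzzle book £5.64: books and periodicals → 8.75% + 2.25% district = 11% → £0.62
Graphic novel £23.68: books and periodicals → 8.75% + 2.25% district = 11% → £2.60
Tax on books and periodicals = £0.62 + £2.60 = £3.22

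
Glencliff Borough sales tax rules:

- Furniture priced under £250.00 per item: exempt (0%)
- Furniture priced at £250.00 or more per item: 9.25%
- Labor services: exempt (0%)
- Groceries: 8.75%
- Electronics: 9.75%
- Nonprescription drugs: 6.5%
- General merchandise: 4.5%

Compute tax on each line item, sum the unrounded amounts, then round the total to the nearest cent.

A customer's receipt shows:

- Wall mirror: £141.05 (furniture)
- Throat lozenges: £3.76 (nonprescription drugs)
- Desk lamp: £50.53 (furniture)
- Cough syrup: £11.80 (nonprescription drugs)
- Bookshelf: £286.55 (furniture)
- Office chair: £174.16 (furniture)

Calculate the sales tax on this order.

Wall mirror £141.05: furniture, under £250.00 → 0% → £0.00
Throat lozenges £3.76: nonprescription drugs → 6.5% → £0.2444
Desk lamp £50.53: furniture, under £250.00 → 0% → £0.00
Cough syrup £11.80: nonprescription drugs → 6.5% → £0.767
Bookshelf £286.55: furniture, £250.00 or more → 9.25% → £26.505875
Office chair £174.16: furniture, under £250.00 → 0% → £0.00
Unrounded tax sum = £27.517275 → £27.52

£27.52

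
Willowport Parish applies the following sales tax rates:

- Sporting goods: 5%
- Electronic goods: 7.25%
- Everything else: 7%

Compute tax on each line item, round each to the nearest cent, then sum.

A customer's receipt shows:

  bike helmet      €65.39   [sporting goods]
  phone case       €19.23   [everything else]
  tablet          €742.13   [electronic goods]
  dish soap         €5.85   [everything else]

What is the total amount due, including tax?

Bike helmet €65.39: sporting goods → 5% → €3.27
Phone case €19.23: everything else → 7% → €1.35
Tablet €742.13: electronic goods → 7.25% → €53.80
Dish soap €5.85: everything else → 7% → €0.41
Subtotal = €832.60; tax = €58.83; total due = €891.43

€891.43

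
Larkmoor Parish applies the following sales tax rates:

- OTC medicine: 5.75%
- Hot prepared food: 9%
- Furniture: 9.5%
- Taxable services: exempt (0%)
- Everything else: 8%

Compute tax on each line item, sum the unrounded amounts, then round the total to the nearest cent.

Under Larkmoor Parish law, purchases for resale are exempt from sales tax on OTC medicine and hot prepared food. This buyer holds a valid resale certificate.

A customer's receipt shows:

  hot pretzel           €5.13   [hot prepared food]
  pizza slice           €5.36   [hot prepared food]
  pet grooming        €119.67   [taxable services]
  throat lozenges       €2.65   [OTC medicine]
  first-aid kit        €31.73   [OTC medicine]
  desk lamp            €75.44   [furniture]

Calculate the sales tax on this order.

€7.17

Hot pretzel €5.13: hot prepared food, buyer-exempt → 0% → €0.00
Pizza slice €5.36: hot prepared food, buyer-exempt → 0% → €0.00
Pet grooming €119.67: taxable services → 0% → €0.00
Throat lozenges €2.65: OTC medicine, buyer-exempt → 0% → €0.00
First-aid kit €31.73: OTC medicine, buyer-exempt → 0% → €0.00
Desk lamp €75.44: furniture → 9.5% → €7.1668
Unrounded tax sum = €7.1668 → €7.17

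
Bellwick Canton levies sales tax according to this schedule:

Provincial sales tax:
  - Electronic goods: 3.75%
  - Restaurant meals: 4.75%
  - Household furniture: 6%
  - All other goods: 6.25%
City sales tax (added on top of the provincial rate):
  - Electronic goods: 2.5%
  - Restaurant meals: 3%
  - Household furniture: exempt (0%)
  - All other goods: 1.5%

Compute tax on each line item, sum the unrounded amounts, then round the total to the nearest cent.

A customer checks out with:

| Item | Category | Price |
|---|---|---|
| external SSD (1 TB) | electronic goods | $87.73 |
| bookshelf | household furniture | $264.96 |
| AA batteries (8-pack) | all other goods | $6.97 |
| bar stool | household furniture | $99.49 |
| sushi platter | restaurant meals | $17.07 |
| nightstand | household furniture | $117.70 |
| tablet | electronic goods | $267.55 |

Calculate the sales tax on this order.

$53.00

External SSD (1 TB) $87.73: electronic goods → 3.75% + 2.5% city = 6.25% → $5.483125
Bookshelf $264.96: household furniture → 6% + 0% city = 6% → $15.8976
AA batteries (8-pack) $6.97: all other goods → 6.25% + 1.5% city = 7.75% → $0.540175
Bar stool $99.49: household furniture → 6% + 0% city = 6% → $5.9694
Sushi platter $17.07: restaurant meals → 4.75% + 3% city = 7.75% → $1.322925
Nightstand $117.70: household furniture → 6% + 0% city = 6% → $7.062
Tablet $267.55: electronic goods → 3.75% + 2.5% city = 6.25% → $16.721875
Unrounded tax sum = $52.9971 → $53.00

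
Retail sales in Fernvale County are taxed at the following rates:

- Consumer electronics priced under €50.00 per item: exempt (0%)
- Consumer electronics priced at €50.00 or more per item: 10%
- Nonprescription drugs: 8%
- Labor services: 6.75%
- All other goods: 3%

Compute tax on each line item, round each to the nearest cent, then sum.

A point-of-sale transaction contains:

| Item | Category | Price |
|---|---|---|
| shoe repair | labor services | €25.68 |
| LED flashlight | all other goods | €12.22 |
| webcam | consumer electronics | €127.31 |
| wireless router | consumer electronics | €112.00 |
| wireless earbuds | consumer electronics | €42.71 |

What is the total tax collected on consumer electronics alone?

€23.93

Webcam €127.31: consumer electronics, €50.00 or more → 10% → €12.73
Wireless router €112.00: consumer electronics, €50.00 or more → 10% → €11.20
Wireless earbuds €42.71: consumer electronics, under €50.00 → 0% → €0.00
Tax on consumer electronics = €12.73 + €11.20 + €0.00 = €23.93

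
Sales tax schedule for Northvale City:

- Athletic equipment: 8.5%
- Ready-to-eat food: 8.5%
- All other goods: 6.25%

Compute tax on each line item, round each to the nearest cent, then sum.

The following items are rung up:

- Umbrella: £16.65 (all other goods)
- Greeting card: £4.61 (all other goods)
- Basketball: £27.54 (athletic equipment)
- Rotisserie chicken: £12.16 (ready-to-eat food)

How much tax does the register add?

Umbrella £16.65: all other goods → 6.25% → £1.04
Greeting card £4.61: all other goods → 6.25% → £0.29
Basketball £27.54: athletic equipment → 8.5% → £2.34
Rotisserie chicken £12.16: ready-to-eat food → 8.5% → £1.03
Total tax = £1.04 + £0.29 + £2.34 + £1.03 = £4.70

£4.70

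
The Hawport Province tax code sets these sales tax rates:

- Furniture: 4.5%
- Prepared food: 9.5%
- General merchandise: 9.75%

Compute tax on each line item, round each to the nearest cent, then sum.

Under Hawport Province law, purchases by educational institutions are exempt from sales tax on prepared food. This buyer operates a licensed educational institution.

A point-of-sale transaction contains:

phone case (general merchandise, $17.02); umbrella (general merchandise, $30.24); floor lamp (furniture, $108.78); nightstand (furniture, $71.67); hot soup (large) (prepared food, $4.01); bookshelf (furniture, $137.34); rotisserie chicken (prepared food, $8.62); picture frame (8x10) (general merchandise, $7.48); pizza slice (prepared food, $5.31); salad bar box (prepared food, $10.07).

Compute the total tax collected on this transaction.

$19.65

Phone case $17.02: general merchandise → 9.75% → $1.66
Umbrella $30.24: general merchandise → 9.75% → $2.95
Floor lamp $108.78: furniture → 4.5% → $4.90
Nightstand $71.67: furniture → 4.5% → $3.23
Hot soup (large) $4.01: prepared food, buyer-exempt → 0% → $0.00
Bookshelf $137.34: furniture → 4.5% → $6.18
Rotisserie chicken $8.62: prepared food, buyer-exempt → 0% → $0.00
Picture frame (8x10) $7.48: general merchandise → 9.75% → $0.73
Pizza slice $5.31: prepared food, buyer-exempt → 0% → $0.00
Salad bar box $10.07: prepared food, buyer-exempt → 0% → $0.00
Total tax = $1.66 + $2.95 + $4.90 + $3.23 + $6.18 + $0.73 = $19.65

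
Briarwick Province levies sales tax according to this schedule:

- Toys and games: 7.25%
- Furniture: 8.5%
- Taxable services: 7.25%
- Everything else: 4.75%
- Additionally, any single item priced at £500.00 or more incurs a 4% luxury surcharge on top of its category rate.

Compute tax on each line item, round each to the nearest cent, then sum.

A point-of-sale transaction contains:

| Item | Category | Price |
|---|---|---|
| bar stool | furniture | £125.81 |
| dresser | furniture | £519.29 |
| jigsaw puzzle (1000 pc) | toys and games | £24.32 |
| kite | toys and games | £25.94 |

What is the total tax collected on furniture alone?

Bar stool £125.81: furniture → 8.5% → £10.69
Dresser £519.29: furniture → 8.5% + 4% surcharge = 12.5% → £64.91
Tax on furniture = £10.69 + £64.91 = £75.60

£75.60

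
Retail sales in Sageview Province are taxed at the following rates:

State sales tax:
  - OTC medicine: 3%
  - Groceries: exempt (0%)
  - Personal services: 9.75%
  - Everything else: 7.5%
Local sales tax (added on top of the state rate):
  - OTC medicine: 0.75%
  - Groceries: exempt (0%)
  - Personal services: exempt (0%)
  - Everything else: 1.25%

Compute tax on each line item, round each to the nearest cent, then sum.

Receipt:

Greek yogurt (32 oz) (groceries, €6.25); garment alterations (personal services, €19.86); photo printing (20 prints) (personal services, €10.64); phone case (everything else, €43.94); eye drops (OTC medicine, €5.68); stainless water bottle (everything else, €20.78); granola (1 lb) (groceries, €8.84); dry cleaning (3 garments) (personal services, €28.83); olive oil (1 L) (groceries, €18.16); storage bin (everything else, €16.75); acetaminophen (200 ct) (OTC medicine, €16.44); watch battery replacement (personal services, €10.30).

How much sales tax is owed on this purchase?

€14.75

Greek yogurt (32 oz) €6.25: groceries → 0% + 0% local = 0% → €0.00
Garment alterations €19.86: personal services → 9.75% + 0% local = 9.75% → €1.94
Photo printing (20 prints) €10.64: personal services → 9.75% + 0% local = 9.75% → €1.04
Phone case €43.94: everything else → 7.5% + 1.25% local = 8.75% → €3.84
Eye drops €5.68: OTC medicine → 3% + 0.75% local = 3.75% → €0.21
Stainless water bottle €20.78: everything else → 7.5% + 1.25% local = 8.75% → €1.82
Granola (1 lb) €8.84: groceries → 0% + 0% local = 0% → €0.00
Dry cleaning (3 garments) €28.83: personal services → 9.75% + 0% local = 9.75% → €2.81
Olive oil (1 L) €18.16: groceries → 0% + 0% local = 0% → €0.00
Storage bin €16.75: everything else → 7.5% + 1.25% local = 8.75% → €1.47
Acetaminophen (200 ct) €16.44: OTC medicine → 3% + 0.75% local = 3.75% → €0.62
Watch battery replacement €10.30: personal services → 9.75% + 0% local = 9.75% → €1.00
Total tax = €1.94 + €1.04 + €3.84 + €0.21 + €1.82 + €2.81 + €1.47 + €0.62 + €1.00 = €14.75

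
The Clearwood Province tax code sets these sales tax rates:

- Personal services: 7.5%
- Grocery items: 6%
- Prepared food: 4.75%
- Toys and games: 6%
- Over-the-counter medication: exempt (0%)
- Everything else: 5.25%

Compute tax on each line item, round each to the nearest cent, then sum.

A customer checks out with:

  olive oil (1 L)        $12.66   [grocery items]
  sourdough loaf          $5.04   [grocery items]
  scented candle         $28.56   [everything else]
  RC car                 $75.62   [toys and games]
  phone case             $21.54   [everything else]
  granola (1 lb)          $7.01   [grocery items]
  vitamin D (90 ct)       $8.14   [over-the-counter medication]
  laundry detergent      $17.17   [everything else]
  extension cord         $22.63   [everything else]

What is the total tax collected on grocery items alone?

Olive oil (1 L) $12.66: grocery items → 6% → $0.76
Sourdough loaf $5.04: grocery items → 6% → $0.30
Granola (1 lb) $7.01: grocery items → 6% → $0.42
Tax on grocery items = $0.76 + $0.30 + $0.42 = $1.48

$1.48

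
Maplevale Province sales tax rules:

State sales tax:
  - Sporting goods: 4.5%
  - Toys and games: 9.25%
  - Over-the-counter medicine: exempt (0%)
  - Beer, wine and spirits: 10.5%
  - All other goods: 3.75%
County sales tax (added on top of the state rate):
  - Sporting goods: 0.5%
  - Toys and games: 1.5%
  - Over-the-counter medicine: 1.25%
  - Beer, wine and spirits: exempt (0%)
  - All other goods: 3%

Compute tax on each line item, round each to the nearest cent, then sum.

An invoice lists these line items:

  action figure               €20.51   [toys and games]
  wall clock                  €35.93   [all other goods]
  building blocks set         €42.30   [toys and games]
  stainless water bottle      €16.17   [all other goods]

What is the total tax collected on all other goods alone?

Wall clock €35.93: all other goods → 3.75% + 3% county = 6.75% → €2.43
Stainless water bottle €16.17: all other goods → 3.75% + 3% county = 6.75% → €1.09
Tax on all other goods = €2.43 + €1.09 = €3.52

€3.52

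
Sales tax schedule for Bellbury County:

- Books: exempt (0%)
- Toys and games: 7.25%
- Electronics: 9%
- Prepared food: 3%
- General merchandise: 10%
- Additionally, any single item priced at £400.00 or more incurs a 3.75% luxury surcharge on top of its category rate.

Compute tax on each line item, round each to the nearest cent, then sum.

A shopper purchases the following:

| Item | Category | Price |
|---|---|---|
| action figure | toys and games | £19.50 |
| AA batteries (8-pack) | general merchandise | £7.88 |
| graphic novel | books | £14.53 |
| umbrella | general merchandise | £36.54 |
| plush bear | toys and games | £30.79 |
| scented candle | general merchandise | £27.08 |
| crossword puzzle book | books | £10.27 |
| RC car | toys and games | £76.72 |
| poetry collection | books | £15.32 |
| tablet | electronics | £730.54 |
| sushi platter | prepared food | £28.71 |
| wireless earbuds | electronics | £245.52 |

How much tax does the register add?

£132.45

Action figure £19.50: toys and games → 7.25% → £1.41
AA batteries (8-pack) £7.88: general merchandise → 10% → £0.79
Graphic novel £14.53: books → 0% → £0.00
Umbrella £36.54: general merchandise → 10% → £3.65
Plush bear £30.79: toys and games → 7.25% → £2.23
Scented candle £27.08: general merchandise → 10% → £2.71
Crossword puzzle book £10.27: books → 0% → £0.00
RC car £76.72: toys and games → 7.25% → £5.56
Poetry collection £15.32: books → 0% → £0.00
Tablet £730.54: electronics → 9% + 3.75% surcharge = 12.75% → £93.14
Sushi platter £28.71: prepared food → 3% → £0.86
Wireless earbuds £245.52: electronics → 9% → £22.10
Total tax = £1.41 + £0.79 + £3.65 + £2.23 + £2.71 + £5.56 + £93.14 + £0.86 + £22.10 = £132.45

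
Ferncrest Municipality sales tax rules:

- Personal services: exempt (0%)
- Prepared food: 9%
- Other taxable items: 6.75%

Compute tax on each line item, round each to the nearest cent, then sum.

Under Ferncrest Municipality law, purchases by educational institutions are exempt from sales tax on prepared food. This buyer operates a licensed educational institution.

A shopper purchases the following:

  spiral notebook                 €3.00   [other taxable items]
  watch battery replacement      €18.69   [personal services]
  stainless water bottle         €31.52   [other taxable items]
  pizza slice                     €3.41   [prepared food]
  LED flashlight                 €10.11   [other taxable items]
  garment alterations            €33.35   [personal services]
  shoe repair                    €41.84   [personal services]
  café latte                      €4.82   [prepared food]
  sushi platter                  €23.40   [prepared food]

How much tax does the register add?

Spiral notebook €3.00: other taxable items → 6.75% → €0.20
Watch battery replacement €18.69: personal services → 0% → €0.00
Stainless water bottle €31.52: other taxable items → 6.75% → €2.13
Pizza slice €3.41: prepared food, buyer-exempt → 0% → €0.00
LED flashlight €10.11: other taxable items → 6.75% → €0.68
Garment alterations €33.35: personal services → 0% → €0.00
Shoe repair €41.84: personal services → 0% → €0.00
Café latte €4.82: prepared food, buyer-exempt → 0% → €0.00
Sushi platter €23.40: prepared food, buyer-exempt → 0% → €0.00
Total tax = €0.20 + €2.13 + €0.68 = €3.01

€3.01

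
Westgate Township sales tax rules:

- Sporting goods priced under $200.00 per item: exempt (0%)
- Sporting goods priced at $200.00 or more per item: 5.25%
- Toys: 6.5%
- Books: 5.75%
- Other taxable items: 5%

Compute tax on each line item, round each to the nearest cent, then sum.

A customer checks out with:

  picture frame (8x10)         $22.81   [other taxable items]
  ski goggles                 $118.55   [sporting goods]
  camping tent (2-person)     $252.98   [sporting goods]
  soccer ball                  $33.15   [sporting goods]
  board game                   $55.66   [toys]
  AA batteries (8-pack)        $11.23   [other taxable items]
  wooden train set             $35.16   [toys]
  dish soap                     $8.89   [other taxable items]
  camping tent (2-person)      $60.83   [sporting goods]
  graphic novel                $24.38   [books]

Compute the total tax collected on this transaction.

Picture frame (8x10) $22.81: other taxable items → 5% → $1.14
Ski goggles $118.55: sporting goods, under $200.00 → 0% → $0.00
Camping tent (2-person) $252.98: sporting goods, $200.00 or more → 5.25% → $13.28
Soccer ball $33.15: sporting goods, under $200.00 → 0% → $0.00
Board game $55.66: toys → 6.5% → $3.62
AA batteries (8-pack) $11.23: other taxable items → 5% → $0.56
Wooden train set $35.16: toys → 6.5% → $2.29
Dish soap $8.89: other taxable items → 5% → $0.44
Camping tent (2-person) $60.83: sporting goods, under $200.00 → 0% → $0.00
Graphic novel $24.38: books → 5.75% → $1.40
Total tax = $1.14 + $13.28 + $3.62 + $0.56 + $2.29 + $0.44 + $1.40 = $22.73

$22.73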